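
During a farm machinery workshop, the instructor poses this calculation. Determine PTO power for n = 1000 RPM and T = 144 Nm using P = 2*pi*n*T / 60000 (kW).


P = 2*pi*n*T / 60000
  = 2*pi * 1000 * 144 / 60000
  = 904778.68 / 60000
  = 15.08 kW


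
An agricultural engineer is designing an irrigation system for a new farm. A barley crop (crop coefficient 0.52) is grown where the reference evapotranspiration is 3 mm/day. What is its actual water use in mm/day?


ETc = Kc * ET0
    = 0.52 * 3
    = 1.56 mm/day


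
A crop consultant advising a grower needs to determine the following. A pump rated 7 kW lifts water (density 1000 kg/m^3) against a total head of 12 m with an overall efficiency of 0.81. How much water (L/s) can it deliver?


Q = (P * 1000 * eta) / (rho * g * H)
  = (7 * 1000 * 0.81) / (1000 * 9.81 * 12)
  = 5670 / 117720
  = 0.04817 m^3/s = 48.17 L/s


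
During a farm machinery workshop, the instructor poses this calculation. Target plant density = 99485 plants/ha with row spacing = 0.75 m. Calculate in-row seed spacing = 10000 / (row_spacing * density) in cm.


spacing = 10000 / (row_sp * density)
        = 10000 / (0.75 * 99485)
        = 10000 / 74613.75
        = 0.13402 m = 13.40 cm


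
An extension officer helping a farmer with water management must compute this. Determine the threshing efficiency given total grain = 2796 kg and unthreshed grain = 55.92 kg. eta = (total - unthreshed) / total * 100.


eta = (total - unthreshed) / total * 100
    = (2796 - 55.92) / 2796 * 100
    = 2740.08 / 2796 * 100
    = 98%


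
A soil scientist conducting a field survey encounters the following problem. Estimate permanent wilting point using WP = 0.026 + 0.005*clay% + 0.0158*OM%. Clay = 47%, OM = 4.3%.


WP = 0.026 + 0.005*47 + 0.0158*4.3
   = 0.026 + 0.2350 + 0.0679
   = 0.3289


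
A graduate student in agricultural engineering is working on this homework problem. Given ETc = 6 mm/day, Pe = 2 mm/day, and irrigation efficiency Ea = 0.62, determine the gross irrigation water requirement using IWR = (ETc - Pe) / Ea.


IWR = (ETc - Pe) / Ea
    = (6 - 2) / 0.62
    = 4 / 0.62
    = 6.45 mm/day


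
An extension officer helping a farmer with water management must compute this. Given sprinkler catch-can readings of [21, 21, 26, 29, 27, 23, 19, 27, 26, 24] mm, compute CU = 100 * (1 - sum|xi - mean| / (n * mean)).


xbar = 243 / 10 = 24.300
sum|xi - xbar| = 27
CU = 100 * (1 - 27 / (10 * 24.300))
   = 100 * (1 - 0.1111)
   = 88.89%


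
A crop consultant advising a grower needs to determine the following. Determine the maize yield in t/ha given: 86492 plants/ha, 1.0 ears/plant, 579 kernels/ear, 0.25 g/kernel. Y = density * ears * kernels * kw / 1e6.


Y = density * ears * kernels * kw
  = 86492 * 1.0 * 579 * 0.25 g/ha
  = 12519717 g/ha
  = 12519.72 kg/ha = 12.52 t/ha


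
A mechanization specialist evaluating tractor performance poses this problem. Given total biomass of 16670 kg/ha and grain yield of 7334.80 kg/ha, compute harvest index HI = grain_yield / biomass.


HI = grain_yield / biomass
   = 7334.80 / 16670
   = 0.44


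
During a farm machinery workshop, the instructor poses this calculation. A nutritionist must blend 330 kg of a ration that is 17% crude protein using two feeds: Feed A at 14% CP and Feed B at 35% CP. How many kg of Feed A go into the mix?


parts_A = CP_b - target = 35 - 17 = 18
parts_B = target - CP_a = 17 - 14 = 3
total_parts = 18 + 3 = 21
Feed A = 330 * 18 / 21 = 282.86 kg
Feed B = 330 * 3 / 21 = 47.14 kg

282.86 kg


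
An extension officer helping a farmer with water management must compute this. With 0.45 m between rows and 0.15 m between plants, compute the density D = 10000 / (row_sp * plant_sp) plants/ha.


D = 10000 / (row_sp * plant_sp)
  = 10000 / (0.45 * 0.15)
  = 10000 / 0.0675
  = 148148.15 plants/ha


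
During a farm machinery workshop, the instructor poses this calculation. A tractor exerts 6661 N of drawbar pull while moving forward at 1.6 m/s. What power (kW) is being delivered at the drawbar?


P = F * v / 1000
  = 6661 * 1.6 / 1000
  = 10657.60 / 1000
  = 10.66 kW


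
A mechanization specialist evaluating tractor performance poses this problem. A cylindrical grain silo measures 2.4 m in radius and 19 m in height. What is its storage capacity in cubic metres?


V = pi * r^2 * h
  = pi * 2.4^2 * 19
  = pi * 5.76 * 19
  = 343.82 m^3


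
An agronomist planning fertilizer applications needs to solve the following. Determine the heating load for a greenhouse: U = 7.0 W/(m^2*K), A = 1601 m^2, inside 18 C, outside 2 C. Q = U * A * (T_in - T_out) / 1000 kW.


dT = 18 - (2) = 16 K
Q = U * A * dT
  = 7.0 * 1601 * 16
  = 179312 W = 179.31 kW


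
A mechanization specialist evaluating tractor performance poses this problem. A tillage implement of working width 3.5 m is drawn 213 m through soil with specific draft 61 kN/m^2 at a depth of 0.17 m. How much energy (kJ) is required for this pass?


E = k * d * w * L
  = 61 * 0.17 * 3.5 * 213
  = 7730.84 kJ


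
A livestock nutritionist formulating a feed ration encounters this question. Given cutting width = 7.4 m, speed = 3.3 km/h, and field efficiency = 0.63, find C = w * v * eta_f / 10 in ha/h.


C = w * v * eta_f / 10
  = 7.4 * 3.3 * 0.63 / 10
  = 15.38 / 10
  = 1.54 ha/h


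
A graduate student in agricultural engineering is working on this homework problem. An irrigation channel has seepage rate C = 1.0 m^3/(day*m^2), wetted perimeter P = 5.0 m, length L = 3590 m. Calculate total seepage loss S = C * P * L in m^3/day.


S = C * P * L
  = 1.0 * 5.0 * 3590
  = 17950 m^3/day


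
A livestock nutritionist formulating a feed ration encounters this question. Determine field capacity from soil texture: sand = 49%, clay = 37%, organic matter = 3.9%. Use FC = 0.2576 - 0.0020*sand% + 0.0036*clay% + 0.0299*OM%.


FC = 0.2576 - 0.0020*49 + 0.0036*37 + 0.0299*3.9
   = 0.2576 - 0.0980 + 0.1332 + 0.1166
   = 0.4094


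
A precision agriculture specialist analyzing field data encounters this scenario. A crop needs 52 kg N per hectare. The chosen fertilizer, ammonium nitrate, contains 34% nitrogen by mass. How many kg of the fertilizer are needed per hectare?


Rate = N_required / (N_content / 100)
     = 52 / (34 / 100)
     = 52 / 0.34
     = 152.94 kg/ha


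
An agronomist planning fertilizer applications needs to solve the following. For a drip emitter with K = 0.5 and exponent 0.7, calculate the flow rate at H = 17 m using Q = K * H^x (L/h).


Q = K * H^x
  = 0.5 * 17^0.7
  = 0.5 * 7.2663
  = 3.63 L/h


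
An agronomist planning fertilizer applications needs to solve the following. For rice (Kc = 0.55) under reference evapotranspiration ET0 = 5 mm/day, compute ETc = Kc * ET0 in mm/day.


ETc = Kc * ET0
    = 0.55 * 5
    = 2.75 mm/day


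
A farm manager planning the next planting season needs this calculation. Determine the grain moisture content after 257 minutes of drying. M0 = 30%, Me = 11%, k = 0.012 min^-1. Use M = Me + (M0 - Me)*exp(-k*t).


M = Me + (M0 - Me) * e^(-k*t)
  = 11 + (30 - 11) * e^(-0.012*257)
  = 11 + 19 * e^(-3.084)
  = 11 + 19 * 0.04578
  = 11 + 0.8697
  = 11.87%


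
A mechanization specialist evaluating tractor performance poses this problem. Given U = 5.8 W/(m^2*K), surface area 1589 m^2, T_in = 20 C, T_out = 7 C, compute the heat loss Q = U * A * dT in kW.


dT = 20 - (7) = 13 K
Q = U * A * dT
  = 5.8 * 1589 * 13
  = 119810.60 W = 119.81 kW


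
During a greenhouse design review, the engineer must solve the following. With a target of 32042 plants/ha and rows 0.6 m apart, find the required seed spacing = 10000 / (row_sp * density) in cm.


spacing = 10000 / (row_sp * density)
        = 10000 / (0.6 * 32042)
        = 10000 / 19225.20
        = 0.52015 m = 52.02 cm


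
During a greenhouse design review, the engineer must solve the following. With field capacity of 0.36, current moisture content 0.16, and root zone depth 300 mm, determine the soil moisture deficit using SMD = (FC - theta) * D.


SMD = (FC - theta) * D
    = (0.36 - 0.16) * 300
    = 0.200 * 300
    = 60 mm


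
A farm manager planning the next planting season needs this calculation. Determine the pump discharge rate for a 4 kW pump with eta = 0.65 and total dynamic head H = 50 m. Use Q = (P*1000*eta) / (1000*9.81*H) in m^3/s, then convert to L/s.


Q = (P * 1000 * eta) / (rho * g * H)
  = (4 * 1000 * 0.65) / (1000 * 9.81 * 50)
  = 2600 / 490500
  = 0.00530 m^3/s = 5.30 L/s


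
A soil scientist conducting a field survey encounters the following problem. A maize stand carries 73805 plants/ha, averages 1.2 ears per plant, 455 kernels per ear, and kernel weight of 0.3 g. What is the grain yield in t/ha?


Y = density * ears * kernels * kw
  = 73805 * 1.2 * 455 * 0.3 g/ha
  = 12089259 g/ha
  = 12089.26 kg/ha = 12.09 t/ha


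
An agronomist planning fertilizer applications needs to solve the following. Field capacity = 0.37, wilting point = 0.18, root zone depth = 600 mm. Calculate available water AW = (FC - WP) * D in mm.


AW = (FC - WP) * D
   = (0.37 - 0.18) * 600
   = 0.19 * 600
   = 114 mm


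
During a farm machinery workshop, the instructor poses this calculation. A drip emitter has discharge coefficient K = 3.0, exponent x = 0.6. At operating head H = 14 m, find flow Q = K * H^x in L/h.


Q = K * H^x
  = 3.0 * 14^0.6
  = 3.0 * 4.8717
  = 14.61 L/h


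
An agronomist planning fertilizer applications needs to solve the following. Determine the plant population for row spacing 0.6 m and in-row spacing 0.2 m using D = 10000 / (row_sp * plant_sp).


D = 10000 / (row_sp * plant_sp)
  = 10000 / (0.6 * 0.2)
  = 10000 / 0.1200
  = 83333.33 plants/ha


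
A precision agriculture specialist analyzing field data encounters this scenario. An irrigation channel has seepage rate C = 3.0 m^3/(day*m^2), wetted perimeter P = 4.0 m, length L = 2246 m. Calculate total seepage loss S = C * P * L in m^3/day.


S = C * P * L
  = 3.0 * 4.0 * 2246
  = 26952 m^3/day


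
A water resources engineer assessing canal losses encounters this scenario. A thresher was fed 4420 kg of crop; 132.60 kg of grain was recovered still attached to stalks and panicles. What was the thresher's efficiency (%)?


eta = (total - unthreshed) / total * 100
    = (4420 - 132.60) / 4420 * 100
    = 4287.40 / 4420 * 100
    = 97%


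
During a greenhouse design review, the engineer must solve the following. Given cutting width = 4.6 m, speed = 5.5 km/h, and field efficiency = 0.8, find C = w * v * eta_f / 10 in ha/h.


C = w * v * eta_f / 10
  = 4.6 * 5.5 * 0.8 / 10
  = 20.24 / 10
  = 2.02 ha/h


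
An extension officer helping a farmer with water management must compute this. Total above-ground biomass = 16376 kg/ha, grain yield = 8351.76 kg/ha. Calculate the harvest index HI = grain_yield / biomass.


HI = grain_yield / biomass
   = 8351.76 / 16376
   = 0.51


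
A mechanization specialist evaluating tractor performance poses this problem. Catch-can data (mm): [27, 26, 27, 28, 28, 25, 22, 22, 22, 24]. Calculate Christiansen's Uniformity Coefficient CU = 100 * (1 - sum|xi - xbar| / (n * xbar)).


xbar = 251 / 10 = 25.100
sum|xi - xbar| = 21
CU = 100 * (1 - 21 / (10 * 25.100))
   = 100 * (1 - 0.0837)
   = 91.63%


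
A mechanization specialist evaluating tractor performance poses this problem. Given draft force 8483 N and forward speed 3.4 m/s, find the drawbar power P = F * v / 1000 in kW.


P = F * v / 1000
  = 8483 * 3.4 / 1000
  = 28842.20 / 1000
  = 28.84 kW


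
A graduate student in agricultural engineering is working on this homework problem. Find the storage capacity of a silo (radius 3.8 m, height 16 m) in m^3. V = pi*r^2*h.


V = pi * r^2 * h
  = pi * 3.8^2 * 16
  = pi * 14.44 * 16
  = 725.83 m^3


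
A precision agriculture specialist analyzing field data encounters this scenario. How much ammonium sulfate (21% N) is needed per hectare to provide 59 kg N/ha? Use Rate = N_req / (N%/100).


Rate = N_required / (N_content / 100)
     = 59 / (21 / 100)
     = 59 / 0.21
     = 280.95 kg/ha


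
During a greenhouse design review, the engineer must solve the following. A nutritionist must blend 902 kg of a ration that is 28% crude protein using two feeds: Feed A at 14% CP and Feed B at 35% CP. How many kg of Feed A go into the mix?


parts_A = CP_b - target = 35 - 28 = 7
parts_B = target - CP_a = 28 - 14 = 14
total_parts = 7 + 14 = 21
Feed A = 902 * 7 / 21 = 300.67 kg
Feed B = 902 * 14 / 21 = 601.33 kg

300.67 kg


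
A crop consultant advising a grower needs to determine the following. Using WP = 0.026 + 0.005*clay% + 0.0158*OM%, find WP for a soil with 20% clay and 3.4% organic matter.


WP = 0.026 + 0.005*20 + 0.0158*3.4
   = 0.026 + 0.1000 + 0.0537
   = 0.1797


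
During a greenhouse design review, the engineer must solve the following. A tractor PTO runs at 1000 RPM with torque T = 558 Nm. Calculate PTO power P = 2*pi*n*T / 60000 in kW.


P = 2*pi*n*T / 60000
  = 2*pi * 1000 * 558 / 60000
  = 3506017.40 / 60000
  = 58.43 kW


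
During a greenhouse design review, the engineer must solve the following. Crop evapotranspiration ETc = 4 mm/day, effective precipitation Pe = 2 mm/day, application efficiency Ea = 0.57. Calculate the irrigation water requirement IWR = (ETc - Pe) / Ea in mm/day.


IWR = (ETc - Pe) / Ea
    = (4 - 2) / 0.57
    = 2 / 0.57
    = 3.51 mm/day


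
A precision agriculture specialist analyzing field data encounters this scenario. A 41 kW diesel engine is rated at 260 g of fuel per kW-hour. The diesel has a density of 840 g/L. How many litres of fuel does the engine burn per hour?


FC = P * BSFC / rho_fuel
   = 41 * 260 / 840
   = 10660 / 840
   = 12.69 L/h


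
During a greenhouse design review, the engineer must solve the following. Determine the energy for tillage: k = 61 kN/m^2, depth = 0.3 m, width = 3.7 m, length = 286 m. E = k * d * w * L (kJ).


E = k * d * w * L
  = 61 * 0.3 * 3.7 * 286
  = 19365.06 kJ


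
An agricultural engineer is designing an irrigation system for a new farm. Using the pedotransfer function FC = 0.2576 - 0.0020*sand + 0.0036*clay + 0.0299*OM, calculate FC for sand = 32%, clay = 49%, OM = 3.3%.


FC = 0.2576 - 0.0020*32 + 0.0036*49 + 0.0299*3.3
   = 0.2576 - 0.0640 + 0.1764 + 0.0987
   = 0.4687


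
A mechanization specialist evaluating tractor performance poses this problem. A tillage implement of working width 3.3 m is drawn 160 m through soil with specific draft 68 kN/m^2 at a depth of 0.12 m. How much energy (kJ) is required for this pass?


E = k * d * w * L
  = 68 * 0.12 * 3.3 * 160
  = 4308.48 kJ


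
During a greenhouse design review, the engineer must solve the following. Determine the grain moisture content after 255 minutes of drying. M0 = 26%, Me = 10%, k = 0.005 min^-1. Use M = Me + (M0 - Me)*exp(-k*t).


M = Me + (M0 - Me) * e^(-k*t)
  = 10 + (26 - 10) * e^(-0.005*255)
  = 10 + 16 * e^(-1.275)
  = 10 + 16 * 0.27943
  = 10 + 4.4709
  = 14.47%


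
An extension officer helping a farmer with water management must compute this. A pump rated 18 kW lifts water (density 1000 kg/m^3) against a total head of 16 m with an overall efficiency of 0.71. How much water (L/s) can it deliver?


Q = (P * 1000 * eta) / (rho * g * H)
  = (18 * 1000 * 0.71) / (1000 * 9.81 * 16)
  = 12780 / 156960
  = 0.08142 m^3/s = 81.42 L/s


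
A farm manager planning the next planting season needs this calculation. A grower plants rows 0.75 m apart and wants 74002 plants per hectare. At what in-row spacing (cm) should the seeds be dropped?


spacing = 10000 / (row_sp * density)
        = 10000 / (0.75 * 74002)
        = 10000 / 55501.50
        = 0.18018 m = 18.02 cm


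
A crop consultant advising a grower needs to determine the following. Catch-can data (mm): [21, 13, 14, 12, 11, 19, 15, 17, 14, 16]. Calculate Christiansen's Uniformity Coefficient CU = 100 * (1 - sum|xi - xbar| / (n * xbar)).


xbar = 152 / 10 = 15.200
sum|xi - xbar| = 24.400
CU = 100 * (1 - 24.400 / (10 * 15.200))
   = 100 * (1 - 0.1605)
   = 83.95%


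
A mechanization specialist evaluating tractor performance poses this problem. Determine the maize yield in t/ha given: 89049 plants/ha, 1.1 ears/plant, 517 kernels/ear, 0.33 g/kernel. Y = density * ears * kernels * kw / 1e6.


Y = density * ears * kernels * kw
  = 89049 * 1.1 * 517 * 0.33 g/ha
  = 16711914.88 g/ha
  = 16711.91 kg/ha = 16.71 t/ha


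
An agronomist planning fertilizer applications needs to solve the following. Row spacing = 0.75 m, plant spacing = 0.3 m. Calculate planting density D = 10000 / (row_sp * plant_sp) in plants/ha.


D = 10000 / (row_sp * plant_sp)
  = 10000 / (0.75 * 0.3)
  = 10000 / 0.2250
  = 44444.44 plants/ha


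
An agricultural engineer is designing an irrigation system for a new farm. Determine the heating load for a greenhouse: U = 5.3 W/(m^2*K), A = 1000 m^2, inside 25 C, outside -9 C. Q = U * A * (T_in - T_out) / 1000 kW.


dT = 25 - (-9) = 34 K
Q = U * A * dT
  = 5.3 * 1000 * 34
  = 180200 W = 180.20 kW


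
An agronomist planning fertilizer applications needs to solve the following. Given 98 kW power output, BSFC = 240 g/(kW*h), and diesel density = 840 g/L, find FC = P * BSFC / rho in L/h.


FC = P * BSFC / rho_fuel
   = 98 * 240 / 840
   = 23520 / 840
   = 28 L/h


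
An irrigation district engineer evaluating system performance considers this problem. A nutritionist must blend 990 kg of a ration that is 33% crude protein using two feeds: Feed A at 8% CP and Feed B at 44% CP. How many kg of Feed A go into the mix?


parts_A = CP_b - target = 44 - 33 = 11
parts_B = target - CP_a = 33 - 8 = 25
total_parts = 11 + 25 = 36
Feed A = 990 * 11 / 36 = 302.50 kg
Feed B = 990 * 25 / 36 = 687.50 kg

302.50 kg


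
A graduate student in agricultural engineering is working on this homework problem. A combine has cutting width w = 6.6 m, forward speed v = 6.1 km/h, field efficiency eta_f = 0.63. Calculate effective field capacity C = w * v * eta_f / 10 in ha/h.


C = w * v * eta_f / 10
  = 6.6 * 6.1 * 0.63 / 10
  = 25.36 / 10
  = 2.54 ha/h


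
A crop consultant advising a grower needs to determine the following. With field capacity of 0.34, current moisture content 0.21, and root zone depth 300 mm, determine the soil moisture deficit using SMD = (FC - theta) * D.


SMD = (FC - theta) * D
    = (0.34 - 0.21) * 300
    = 0.130 * 300
    = 39 mm


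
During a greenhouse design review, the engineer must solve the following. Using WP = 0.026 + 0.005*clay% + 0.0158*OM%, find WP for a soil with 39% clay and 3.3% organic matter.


WP = 0.026 + 0.005*39 + 0.0158*3.3
   = 0.026 + 0.1950 + 0.0521
   = 0.2731


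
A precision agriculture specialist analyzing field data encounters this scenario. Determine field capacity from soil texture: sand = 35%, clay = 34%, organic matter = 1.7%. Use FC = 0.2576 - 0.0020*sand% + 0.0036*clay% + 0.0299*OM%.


FC = 0.2576 - 0.0020*35 + 0.0036*34 + 0.0299*1.7
   = 0.2576 - 0.0700 + 0.1224 + 0.0508
   = 0.3608


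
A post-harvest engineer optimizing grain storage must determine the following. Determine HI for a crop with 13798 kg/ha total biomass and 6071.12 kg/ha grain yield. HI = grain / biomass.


HI = grain_yield / biomass
   = 6071.12 / 13798
   = 0.44


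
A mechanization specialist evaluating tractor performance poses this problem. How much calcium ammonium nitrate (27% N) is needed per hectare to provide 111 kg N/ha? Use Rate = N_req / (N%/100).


Rate = N_required / (N_content / 100)
     = 111 / (27 / 100)
     = 111 / 0.27
     = 411.11 kg/ha


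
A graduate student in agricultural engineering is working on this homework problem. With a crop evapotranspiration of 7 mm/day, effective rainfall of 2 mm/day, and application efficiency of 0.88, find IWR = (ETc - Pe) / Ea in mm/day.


IWR = (ETc - Pe) / Ea
    = (7 - 2) / 0.88
    = 5 / 0.88
    = 5.68 mm/day


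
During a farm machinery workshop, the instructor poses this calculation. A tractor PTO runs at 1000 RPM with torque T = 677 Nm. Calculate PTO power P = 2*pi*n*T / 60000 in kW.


P = 2*pi*n*T / 60000
  = 2*pi * 1000 * 677 / 60000
  = 4253716.45 / 60000
  = 70.90 kW


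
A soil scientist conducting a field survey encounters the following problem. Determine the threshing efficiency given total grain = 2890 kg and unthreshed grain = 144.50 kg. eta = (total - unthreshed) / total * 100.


eta = (total - unthreshed) / total * 100
    = (2890 - 144.50) / 2890 * 100
    = 2745.50 / 2890 * 100
    = 95%


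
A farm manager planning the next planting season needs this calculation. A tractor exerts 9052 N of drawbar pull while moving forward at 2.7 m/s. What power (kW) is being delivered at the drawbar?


P = F * v / 1000
  = 9052 * 2.7 / 1000
  = 24440.40 / 1000
  = 24.44 kW


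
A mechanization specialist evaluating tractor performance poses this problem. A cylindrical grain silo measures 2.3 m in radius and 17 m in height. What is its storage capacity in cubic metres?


V = pi * r^2 * h
  = pi * 2.3^2 * 17
  = pi * 5.29 * 17
  = 282.52 m^3


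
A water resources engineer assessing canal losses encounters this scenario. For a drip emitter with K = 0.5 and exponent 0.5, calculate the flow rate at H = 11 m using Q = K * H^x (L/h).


Q = K * H^x
  = 0.5 * 11^0.5
  = 0.5 * 3.3166
  = 1.66 L/h


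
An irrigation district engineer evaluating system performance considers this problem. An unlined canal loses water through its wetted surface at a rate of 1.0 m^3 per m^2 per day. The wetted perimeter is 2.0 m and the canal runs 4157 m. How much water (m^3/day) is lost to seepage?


S = C * P * L
  = 1.0 * 2.0 * 4157
  = 8314 m^3/day


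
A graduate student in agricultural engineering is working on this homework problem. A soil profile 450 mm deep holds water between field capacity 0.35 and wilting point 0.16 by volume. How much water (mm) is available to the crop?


AW = (FC - WP) * D
   = (0.35 - 0.16) * 450
   = 0.19 * 450
   = 85.50 mm


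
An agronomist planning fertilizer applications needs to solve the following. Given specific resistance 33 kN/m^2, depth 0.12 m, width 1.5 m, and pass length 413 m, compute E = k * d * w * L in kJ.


E = k * d * w * L
  = 33 * 0.12 * 1.5 * 413
  = 2453.22 kJ


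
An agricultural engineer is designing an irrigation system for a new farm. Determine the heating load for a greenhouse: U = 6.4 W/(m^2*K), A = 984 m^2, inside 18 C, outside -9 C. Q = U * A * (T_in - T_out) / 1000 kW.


dT = 18 - (-9) = 27 K
Q = U * A * dT
  = 6.4 * 984 * 27
  = 170035.20 W = 170.04 kW


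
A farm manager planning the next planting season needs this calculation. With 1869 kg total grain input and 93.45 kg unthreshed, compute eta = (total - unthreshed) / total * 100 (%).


eta = (total - unthreshed) / total * 100
    = (1869 - 93.45) / 1869 * 100
    = 1775.55 / 1869 * 100
    = 95%


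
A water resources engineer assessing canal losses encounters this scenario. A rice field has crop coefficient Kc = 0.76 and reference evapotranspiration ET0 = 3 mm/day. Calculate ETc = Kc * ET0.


ETc = Kc * ET0
    = 0.76 * 3
    = 2.28 mm/day


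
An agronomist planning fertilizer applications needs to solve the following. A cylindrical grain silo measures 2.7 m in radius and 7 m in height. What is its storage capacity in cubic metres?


V = pi * r^2 * h
  = pi * 2.7^2 * 7
  = pi * 7.29 * 7
  = 160.32 m^3


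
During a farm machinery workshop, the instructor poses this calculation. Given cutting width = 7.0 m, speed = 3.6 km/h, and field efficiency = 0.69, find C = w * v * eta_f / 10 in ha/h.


C = w * v * eta_f / 10
  = 7.0 * 3.6 * 0.69 / 10
  = 17.39 / 10
  = 1.74 ha/h


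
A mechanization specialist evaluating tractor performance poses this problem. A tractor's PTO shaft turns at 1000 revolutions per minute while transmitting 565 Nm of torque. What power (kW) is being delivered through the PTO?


P = 2*pi*n*T / 60000
  = 2*pi * 1000 * 565 / 60000
  = 3549999.70 / 60000
  = 59.17 kW


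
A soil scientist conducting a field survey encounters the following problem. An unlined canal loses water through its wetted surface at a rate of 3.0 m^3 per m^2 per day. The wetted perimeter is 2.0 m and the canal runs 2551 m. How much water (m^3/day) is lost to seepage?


S = C * P * L
  = 3.0 * 2.0 * 2551
  = 15306 m^3/day


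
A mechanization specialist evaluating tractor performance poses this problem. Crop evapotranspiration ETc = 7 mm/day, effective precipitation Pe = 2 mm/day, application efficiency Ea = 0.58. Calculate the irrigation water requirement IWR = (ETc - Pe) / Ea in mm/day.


IWR = (ETc - Pe) / Ea
    = (7 - 2) / 0.58
    = 5 / 0.58
    = 8.62 mm/day


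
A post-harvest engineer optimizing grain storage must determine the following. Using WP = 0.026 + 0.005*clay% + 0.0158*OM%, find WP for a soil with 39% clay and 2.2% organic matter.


WP = 0.026 + 0.005*39 + 0.0158*2.2
   = 0.026 + 0.1950 + 0.0348
   = 0.2558


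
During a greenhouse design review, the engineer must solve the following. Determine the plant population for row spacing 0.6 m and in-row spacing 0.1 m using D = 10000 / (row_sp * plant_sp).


D = 10000 / (row_sp * plant_sp)
  = 10000 / (0.6 * 0.1)
  = 10000 / 0.0600
  = 166666.67 plants/ha


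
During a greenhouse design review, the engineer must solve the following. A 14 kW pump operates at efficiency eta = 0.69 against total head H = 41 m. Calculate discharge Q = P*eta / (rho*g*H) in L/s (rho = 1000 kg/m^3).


Q = (P * 1000 * eta) / (rho * g * H)
  = (14 * 1000 * 0.69) / (1000 * 9.81 * 41)
  = 9660 / 402210
  = 0.02402 m^3/s = 24.02 L/s


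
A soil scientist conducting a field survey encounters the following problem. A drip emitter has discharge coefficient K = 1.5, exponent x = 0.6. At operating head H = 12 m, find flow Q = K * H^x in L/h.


Q = K * H^x
  = 1.5 * 12^0.6
  = 1.5 * 4.4413
  = 6.66 L/h


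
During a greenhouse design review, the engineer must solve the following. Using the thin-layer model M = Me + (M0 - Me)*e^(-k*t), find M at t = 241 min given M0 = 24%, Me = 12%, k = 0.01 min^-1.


M = Me + (M0 - Me) * e^(-k*t)
  = 12 + (24 - 12) * e^(-0.01*241)
  = 12 + 12 * e^(-2.410)
  = 12 + 12 * 0.08982
  = 12 + 1.0778
  = 13.08%


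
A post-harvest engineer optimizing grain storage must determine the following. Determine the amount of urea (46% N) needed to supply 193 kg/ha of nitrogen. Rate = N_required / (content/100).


Rate = N_required / (N_content / 100)
     = 193 / (46 / 100)
     = 193 / 0.46
     = 419.57 kg/ha


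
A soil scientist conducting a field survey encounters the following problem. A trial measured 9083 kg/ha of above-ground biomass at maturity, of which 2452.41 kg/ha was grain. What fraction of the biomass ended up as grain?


HI = grain_yield / biomass
   = 2452.41 / 9083
   = 0.27


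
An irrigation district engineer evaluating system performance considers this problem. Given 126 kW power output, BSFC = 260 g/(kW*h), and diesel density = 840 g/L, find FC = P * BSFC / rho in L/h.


FC = P * BSFC / rho_fuel
   = 126 * 260 / 840
   = 32760 / 840
   = 39 L/h


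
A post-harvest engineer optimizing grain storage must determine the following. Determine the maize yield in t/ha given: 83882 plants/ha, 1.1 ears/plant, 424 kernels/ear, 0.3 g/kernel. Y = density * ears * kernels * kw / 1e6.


Y = density * ears * kernels * kw
  = 83882 * 1.1 * 424 * 0.3 g/ha
  = 11736769.44 g/ha
  = 11736.77 kg/ha = 11.74 t/ha


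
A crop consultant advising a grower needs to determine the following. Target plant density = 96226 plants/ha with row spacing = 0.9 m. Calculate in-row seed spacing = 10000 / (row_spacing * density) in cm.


spacing = 10000 / (row_sp * density)
        = 10000 / (0.9 * 96226)
        = 10000 / 86603.40
        = 0.11547 m = 11.55 cm


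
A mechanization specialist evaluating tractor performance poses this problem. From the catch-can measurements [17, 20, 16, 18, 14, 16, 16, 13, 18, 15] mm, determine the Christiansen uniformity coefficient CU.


xbar = 163 / 10 = 16.300
sum|xi - xbar| = 15.600
CU = 100 * (1 - 15.600 / (10 * 16.300))
   = 100 * (1 - 0.0957)
   = 90.43%


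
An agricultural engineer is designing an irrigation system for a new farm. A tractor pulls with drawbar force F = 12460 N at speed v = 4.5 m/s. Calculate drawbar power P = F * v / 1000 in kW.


P = F * v / 1000
  = 12460 * 4.5 / 1000
  = 56070 / 1000
  = 56.07 kW


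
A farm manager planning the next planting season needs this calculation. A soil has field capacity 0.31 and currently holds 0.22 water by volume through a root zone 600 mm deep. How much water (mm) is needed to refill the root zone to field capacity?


SMD = (FC - theta) * D
    = (0.31 - 0.22) * 600
    = 0.090 * 600
    = 54 mm


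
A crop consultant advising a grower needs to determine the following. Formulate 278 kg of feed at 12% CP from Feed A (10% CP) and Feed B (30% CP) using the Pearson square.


parts_A = CP_b - target = 30 - 12 = 18
parts_B = target - CP_a = 12 - 10 = 2
total_parts = 18 + 2 = 20
Feed A = 278 * 18 / 20 = 250.20 kg
Feed B = 278 * 2 / 20 = 27.80 kg

250.20 kg


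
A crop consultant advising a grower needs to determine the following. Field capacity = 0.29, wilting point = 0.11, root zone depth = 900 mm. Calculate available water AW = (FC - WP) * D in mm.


AW = (FC - WP) * D
   = (0.29 - 0.11) * 900
   = 0.18 * 900
   = 162 mm


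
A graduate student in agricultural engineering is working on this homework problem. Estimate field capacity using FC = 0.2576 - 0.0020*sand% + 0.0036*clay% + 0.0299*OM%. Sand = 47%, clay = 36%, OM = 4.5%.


FC = 0.2576 - 0.0020*47 + 0.0036*36 + 0.0299*4.5
   = 0.2576 - 0.0940 + 0.1296 + 0.1346
   = 0.4278


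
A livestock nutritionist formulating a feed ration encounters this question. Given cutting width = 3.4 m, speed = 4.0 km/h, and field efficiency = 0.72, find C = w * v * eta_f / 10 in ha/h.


C = w * v * eta_f / 10
  = 3.4 * 4.0 * 0.72 / 10
  = 9.79 / 10
  = 0.98 ha/h


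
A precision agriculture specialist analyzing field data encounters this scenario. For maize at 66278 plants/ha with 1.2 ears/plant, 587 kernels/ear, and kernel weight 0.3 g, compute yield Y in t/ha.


Y = density * ears * kernels * kw
  = 66278 * 1.2 * 587 * 0.3 g/ha
  = 14005866.96 g/ha
  = 14005.87 kg/ha = 14.01 t/ha


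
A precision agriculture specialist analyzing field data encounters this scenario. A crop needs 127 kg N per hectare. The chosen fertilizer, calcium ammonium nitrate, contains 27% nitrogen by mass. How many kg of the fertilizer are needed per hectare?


Rate = N_required / (N_content / 100)
     = 127 / (27 / 100)
     = 127 / 0.27
     = 470.37 kg/ha


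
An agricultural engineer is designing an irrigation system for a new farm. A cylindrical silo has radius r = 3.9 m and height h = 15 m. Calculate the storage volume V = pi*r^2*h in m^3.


V = pi * r^2 * h
  = pi * 3.9^2 * 15
  = pi * 15.21 * 15
  = 716.75 m^3


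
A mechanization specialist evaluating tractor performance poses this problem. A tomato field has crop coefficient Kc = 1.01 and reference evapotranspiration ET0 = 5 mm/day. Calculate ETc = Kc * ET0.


ETc = Kc * ET0
    = 1.01 * 5
    = 5.05 mm/day


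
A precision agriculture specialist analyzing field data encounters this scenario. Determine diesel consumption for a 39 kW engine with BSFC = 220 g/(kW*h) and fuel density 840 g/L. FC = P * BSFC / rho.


FC = P * BSFC / rho_fuel
   = 39 * 220 / 840
   = 8580 / 840
   = 10.21 L/h


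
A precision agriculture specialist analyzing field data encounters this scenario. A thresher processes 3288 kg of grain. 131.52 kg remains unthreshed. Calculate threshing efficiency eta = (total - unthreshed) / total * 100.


eta = (total - unthreshed) / total * 100
    = (3288 - 131.52) / 3288 * 100
    = 3156.48 / 3288 * 100
    = 96%


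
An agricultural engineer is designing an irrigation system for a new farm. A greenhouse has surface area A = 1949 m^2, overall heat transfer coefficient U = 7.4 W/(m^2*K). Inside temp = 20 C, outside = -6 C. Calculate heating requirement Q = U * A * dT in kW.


dT = 20 - (-6) = 26 K
Q = U * A * dT
  = 7.4 * 1949 * 26
  = 374987.60 W = 374.99 kW


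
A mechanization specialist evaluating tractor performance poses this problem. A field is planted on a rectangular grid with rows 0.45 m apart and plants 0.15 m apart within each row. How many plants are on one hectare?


D = 10000 / (row_sp * plant_sp)
  = 10000 / (0.45 * 0.15)
  = 10000 / 0.0675
  = 148148.15 plants/ha


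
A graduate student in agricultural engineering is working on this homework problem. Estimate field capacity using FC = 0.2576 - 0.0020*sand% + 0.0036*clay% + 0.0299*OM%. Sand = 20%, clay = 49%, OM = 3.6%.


FC = 0.2576 - 0.0020*20 + 0.0036*49 + 0.0299*3.6
   = 0.2576 - 0.0400 + 0.1764 + 0.1076
   = 0.5016


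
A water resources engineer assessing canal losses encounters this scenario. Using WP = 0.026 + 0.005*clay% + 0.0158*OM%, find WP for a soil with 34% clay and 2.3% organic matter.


WP = 0.026 + 0.005*34 + 0.0158*2.3
   = 0.026 + 0.1700 + 0.0363
   = 0.2323


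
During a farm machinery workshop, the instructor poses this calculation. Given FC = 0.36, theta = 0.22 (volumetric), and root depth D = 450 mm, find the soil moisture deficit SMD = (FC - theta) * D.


SMD = (FC - theta) * D
    = (0.36 - 0.22) * 450
    = 0.140 * 450
    = 63 mm


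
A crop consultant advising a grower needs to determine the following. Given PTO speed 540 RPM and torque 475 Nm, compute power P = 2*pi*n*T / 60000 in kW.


P = 2*pi*n*T / 60000
  = 2*pi * 540 * 475 / 60000
  = 1611637.03 / 60000
  = 26.86 kW


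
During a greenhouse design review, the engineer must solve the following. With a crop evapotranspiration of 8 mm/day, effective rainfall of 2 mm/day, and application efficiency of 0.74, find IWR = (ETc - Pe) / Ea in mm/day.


IWR = (ETc - Pe) / Ea
    = (8 - 2) / 0.74
    = 6 / 0.74
    = 8.11 mm/day


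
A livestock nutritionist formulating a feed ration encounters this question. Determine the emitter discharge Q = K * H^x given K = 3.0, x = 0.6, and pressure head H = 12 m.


Q = K * H^x
  = 3.0 * 12^0.6
  = 3.0 * 4.4413
  = 13.32 L/h


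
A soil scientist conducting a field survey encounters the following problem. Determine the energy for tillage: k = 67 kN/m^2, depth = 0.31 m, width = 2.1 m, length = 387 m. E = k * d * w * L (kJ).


E = k * d * w * L
  = 67 * 0.31 * 2.1 * 387
  = 16879.78 kJ


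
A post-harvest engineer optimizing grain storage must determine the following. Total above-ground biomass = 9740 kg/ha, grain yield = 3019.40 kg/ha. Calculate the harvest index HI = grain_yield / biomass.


HI = grain_yield / biomass
   = 3019.40 / 9740
   = 0.31


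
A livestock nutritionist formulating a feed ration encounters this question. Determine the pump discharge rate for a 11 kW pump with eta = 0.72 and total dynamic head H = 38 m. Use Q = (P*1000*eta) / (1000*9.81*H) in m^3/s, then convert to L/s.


Q = (P * 1000 * eta) / (rho * g * H)
  = (11 * 1000 * 0.72) / (1000 * 9.81 * 38)
  = 7920 / 372780
  = 0.02125 m^3/s = 21.25 L/s


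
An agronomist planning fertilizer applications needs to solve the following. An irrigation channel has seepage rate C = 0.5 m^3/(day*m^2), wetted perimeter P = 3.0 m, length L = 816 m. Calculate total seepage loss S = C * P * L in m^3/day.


S = C * P * L
  = 0.5 * 3.0 * 816
  = 1224 m^3/day


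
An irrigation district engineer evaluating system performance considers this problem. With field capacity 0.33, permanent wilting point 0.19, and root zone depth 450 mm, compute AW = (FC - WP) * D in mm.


AW = (FC - WP) * D
   = (0.33 - 0.19) * 450
   = 0.14 * 450
   = 63 mm


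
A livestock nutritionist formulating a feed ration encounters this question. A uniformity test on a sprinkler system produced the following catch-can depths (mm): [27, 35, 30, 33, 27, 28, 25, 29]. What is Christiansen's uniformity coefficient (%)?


xbar = 234 / 8 = 29.250
sum|xi - xbar| = 20.500
CU = 100 * (1 - 20.500 / (8 * 29.250))
   = 100 * (1 - 0.0876)
   = 91.24%


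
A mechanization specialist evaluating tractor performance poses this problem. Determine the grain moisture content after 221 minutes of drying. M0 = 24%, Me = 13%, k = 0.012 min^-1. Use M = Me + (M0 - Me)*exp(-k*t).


M = Me + (M0 - Me) * e^(-k*t)
  = 13 + (24 - 13) * e^(-0.012*221)
  = 13 + 11 * e^(-2.652)
  = 13 + 11 * 0.07051
  = 13 + 0.7756
  = 13.78%


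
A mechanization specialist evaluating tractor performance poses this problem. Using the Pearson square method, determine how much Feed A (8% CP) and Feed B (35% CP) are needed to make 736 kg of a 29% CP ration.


parts_A = CP_b - target = 35 - 29 = 6
parts_B = target - CP_a = 29 - 8 = 21
total_parts = 6 + 21 = 27
Feed A = 736 * 6 / 27 = 163.56 kg
Feed B = 736 * 21 / 27 = 572.44 kg

163.56 kg


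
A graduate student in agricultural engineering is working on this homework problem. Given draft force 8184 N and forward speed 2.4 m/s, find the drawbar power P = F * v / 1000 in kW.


P = F * v / 1000
  = 8184 * 2.4 / 1000
  = 19641.60 / 1000
  = 19.64 kW


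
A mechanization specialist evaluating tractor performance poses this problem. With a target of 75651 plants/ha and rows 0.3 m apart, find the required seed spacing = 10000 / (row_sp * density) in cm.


spacing = 10000 / (row_sp * density)
        = 10000 / (0.3 * 75651)
        = 10000 / 22695.30
        = 0.44062 m = 44.06 cm


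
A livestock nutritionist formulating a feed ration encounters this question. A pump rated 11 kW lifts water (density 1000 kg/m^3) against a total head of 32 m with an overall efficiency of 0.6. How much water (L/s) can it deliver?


Q = (P * 1000 * eta) / (rho * g * H)
  = (11 * 1000 * 0.6) / (1000 * 9.81 * 32)
  = 6600 / 313920
  = 0.02102 m^3/s = 21.02 L/s


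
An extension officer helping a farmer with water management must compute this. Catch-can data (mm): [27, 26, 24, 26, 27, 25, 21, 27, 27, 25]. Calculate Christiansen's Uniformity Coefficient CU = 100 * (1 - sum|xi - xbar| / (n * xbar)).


xbar = 255 / 10 = 25.500
sum|xi - xbar| = 14
CU = 100 * (1 - 14 / (10 * 25.500))
   = 100 * (1 - 0.0549)
   = 94.51%


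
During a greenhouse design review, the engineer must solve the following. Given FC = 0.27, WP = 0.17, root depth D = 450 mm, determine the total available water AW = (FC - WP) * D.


AW = (FC - WP) * D
   = (0.27 - 0.17) * 450
   = 0.10 * 450
   = 45 mm


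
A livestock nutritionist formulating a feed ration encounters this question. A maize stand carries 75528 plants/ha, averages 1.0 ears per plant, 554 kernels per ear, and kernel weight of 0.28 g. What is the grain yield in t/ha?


Y = density * ears * kernels * kw
  = 75528 * 1.0 * 554 * 0.28 g/ha
  = 11715903.36 g/ha
  = 11715.90 kg/ha = 11.72 t/ha


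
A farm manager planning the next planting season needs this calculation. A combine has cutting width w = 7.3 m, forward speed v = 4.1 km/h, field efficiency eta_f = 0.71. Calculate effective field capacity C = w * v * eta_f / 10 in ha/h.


C = w * v * eta_f / 10
  = 7.3 * 4.1 * 0.71 / 10
  = 21.25 / 10
  = 2.13 ha/h


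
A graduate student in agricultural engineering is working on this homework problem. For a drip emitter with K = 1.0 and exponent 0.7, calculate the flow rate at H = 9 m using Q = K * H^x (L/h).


Q = K * H^x
  = 1.0 * 9^0.7
  = 1.0 * 4.6555
  = 4.66 L/h


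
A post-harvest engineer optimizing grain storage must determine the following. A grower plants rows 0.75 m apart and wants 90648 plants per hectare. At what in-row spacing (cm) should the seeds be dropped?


spacing = 10000 / (row_sp * density)
        = 10000 / (0.75 * 90648)
        = 10000 / 67986
        = 0.14709 m = 14.71 cm


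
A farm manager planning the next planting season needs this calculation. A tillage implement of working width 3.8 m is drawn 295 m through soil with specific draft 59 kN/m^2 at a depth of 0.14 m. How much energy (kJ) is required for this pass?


E = k * d * w * L
  = 59 * 0.14 * 3.8 * 295
  = 9259.46 kJ
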